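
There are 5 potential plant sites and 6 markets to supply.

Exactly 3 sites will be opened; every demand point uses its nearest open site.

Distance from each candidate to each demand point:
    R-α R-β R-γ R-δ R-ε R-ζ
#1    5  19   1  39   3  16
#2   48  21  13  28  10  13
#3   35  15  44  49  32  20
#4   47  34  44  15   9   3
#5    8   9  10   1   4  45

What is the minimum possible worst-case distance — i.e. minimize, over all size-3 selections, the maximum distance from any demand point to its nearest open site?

9

Open {#1, #4, #5}.
  Farthest demand point is R-β at distance 9 (to #5); all others are ≤ 9.
With {#2, #4, #5} the worst case is 10.
With {#3, #4, #5} the worst case is 10.
No size-3 selection achieves below 9.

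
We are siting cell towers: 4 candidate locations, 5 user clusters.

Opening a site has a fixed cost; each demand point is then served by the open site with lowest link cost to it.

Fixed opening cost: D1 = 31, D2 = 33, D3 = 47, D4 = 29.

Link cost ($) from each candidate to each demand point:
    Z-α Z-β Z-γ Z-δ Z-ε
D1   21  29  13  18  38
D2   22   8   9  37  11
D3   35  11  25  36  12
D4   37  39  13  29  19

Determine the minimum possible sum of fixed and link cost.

Open {D2}: assign each demand point to its cheapest open site.
  Z-α→D2 22, Z-β→D2 8, Z-γ→D2 9, Z-δ→D2 37, Z-ε→D2 11
  link cost 87, fixed 33 → total 120.
Compare {D1, D2}: link cost 67 + fixed 64 = 131.
Compare {D2, D4}: link cost 79 + fixed 62 = 141.
Compare {D1}: link cost 119 + fixed 31 = 150.
All other subsets cost ≥ 131. Minimum total cost: 120.

120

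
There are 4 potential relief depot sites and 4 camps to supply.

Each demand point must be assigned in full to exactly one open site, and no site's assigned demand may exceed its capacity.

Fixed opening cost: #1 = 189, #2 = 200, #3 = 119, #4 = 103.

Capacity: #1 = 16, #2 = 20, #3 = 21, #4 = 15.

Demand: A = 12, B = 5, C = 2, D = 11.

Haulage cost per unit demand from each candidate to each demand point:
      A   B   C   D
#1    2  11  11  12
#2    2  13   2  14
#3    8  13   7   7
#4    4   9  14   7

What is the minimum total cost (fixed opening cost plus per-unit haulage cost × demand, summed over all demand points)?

426

Open {#3, #4}; cheapest assignment that respects the capacities:
  #3 (cap 21, load 18): B, C, D — cost 5×13 + 2×7 + 11×7 = 156
  #4 (cap 15, load 12): A — cost 12×4 = 48
  Shipping 204, fixed 222 → total 426.
  Any other capacity-feasible assignment to {#3, #4} ships for at least 204.
Compare {#2, #4}: its best feasible assignment gives total 473.
Compare {#1, #3}: its best feasible assignment gives total 488.
Every other set of open sites that can feasibly serve all demand totals ≥ 473 even under its best assignment. Minimum: 426.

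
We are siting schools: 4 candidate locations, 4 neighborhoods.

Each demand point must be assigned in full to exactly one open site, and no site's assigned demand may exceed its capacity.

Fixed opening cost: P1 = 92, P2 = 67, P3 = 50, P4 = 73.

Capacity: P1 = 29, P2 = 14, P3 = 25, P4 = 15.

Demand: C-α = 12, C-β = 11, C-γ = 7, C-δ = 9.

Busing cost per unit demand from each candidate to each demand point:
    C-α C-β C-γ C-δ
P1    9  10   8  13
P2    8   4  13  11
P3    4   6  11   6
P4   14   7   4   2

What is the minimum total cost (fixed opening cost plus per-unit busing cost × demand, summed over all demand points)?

Open {P2, P3, P4}; cheapest assignment that respects the capacities:
  P2 (cap 14, load 11): C-β — cost 11×4 = 44
  P3 (cap 25, load 21): C-α, C-δ — cost 12×4 + 9×6 = 102
  P4 (cap 15, load 7): C-γ — cost 7×4 = 28
  Shipping 174, fixed 190 → total 364.
  Any other capacity-feasible assignment to {P2, P3, P4} ships for at least 174.
Compare {P1, P3, P4}: its best feasible assignment gives total 403.
Compare {P1, P3}: its best feasible assignment gives total 410.
Every other set of open sites that can feasibly serve all demand totals ≥ 403 even under its best assignment. Minimum: 364.

364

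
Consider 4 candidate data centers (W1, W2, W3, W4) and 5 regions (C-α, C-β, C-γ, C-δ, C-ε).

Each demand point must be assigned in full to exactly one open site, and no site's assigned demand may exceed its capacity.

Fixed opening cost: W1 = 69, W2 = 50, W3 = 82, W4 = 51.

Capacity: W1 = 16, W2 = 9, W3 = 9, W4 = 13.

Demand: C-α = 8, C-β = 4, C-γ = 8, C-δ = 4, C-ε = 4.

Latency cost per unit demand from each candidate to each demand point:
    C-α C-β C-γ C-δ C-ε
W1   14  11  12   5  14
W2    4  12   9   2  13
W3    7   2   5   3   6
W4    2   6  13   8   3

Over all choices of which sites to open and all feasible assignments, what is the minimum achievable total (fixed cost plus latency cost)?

303

Open {W2, W3, W4}; cheapest assignment that respects the capacities:
  W2 (cap 9, load 8): C-γ — cost 8×9 = 72
  W3 (cap 9, load 8): C-β, C-δ — cost 4×2 + 4×3 = 20
  W4 (cap 13, load 12): C-α, C-ε — cost 8×2 + 4×3 = 28
  Shipping 120, fixed 183 → total 303.
  Any other capacity-feasible assignment to {W2, W3, W4} ships for at least 120.
Compare {W1, W4}: its best feasible assignment gives total 308.
Compare {W1, W2, W4}: its best feasible assignment gives total 334.
Every other set of open sites that can feasibly serve all demand totals ≥ 308 even under its best assignment. Minimum: 303.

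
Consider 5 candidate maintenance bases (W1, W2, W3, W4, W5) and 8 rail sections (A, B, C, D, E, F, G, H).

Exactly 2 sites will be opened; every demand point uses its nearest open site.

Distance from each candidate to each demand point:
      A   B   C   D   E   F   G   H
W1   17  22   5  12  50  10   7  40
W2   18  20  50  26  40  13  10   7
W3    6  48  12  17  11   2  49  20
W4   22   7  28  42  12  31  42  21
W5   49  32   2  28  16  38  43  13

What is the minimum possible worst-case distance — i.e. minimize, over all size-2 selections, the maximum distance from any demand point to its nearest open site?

20

Open {W2, W3}.
  Farthest demand point is B at distance 20 (to W2); all others are ≤ 20.
With {W1, W4} the worst case is 21.
With {W1, W3} the worst case is 22.
No size-2 selection achieves below 20.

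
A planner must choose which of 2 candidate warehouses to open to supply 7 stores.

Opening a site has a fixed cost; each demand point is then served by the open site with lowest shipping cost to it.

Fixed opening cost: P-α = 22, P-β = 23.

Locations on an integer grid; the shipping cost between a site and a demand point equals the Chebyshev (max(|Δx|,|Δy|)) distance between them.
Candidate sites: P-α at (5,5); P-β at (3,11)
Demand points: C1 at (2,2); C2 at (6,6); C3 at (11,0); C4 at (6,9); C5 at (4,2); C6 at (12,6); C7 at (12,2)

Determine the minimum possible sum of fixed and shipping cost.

53

Open {P-α}: assign each demand point to its cheapest open site.
  C1→P-α 3, C2→P-α 1, C3→P-α 6, C4→P-α 4, C5→P-α 3, C6→P-α 7, C7→P-α 7
  shipping cost 31, fixed 22 → total 53.
Compare {P-α, P-β}: shipping cost 30 + fixed 45 = 75.
Compare {P-β}: shipping cost 55 + fixed 23 = 78.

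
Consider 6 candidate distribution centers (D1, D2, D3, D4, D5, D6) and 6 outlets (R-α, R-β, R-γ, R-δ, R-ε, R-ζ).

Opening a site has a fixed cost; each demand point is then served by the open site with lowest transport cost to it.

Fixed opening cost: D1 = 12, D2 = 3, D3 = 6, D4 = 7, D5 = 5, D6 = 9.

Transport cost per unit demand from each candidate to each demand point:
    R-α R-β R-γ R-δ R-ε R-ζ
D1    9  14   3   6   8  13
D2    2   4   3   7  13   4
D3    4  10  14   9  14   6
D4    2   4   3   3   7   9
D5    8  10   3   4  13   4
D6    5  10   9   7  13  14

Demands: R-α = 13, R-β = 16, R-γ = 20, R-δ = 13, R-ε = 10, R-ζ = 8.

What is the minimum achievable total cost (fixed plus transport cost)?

301

Open {D2, D4}: assign each demand point to its cheapest open site.
  R-α→D2 13×2=26, R-β→D2 16×4=64, R-γ→D2 20×3=60, R-δ→D4 13×3=39, R-ε→D4 10×7=70, R-ζ→D2 8×4=32
  transport cost 291, fixed 10 → total 301.
Compare {D4, D5}: transport cost 291 + fixed 12 = 303.
Compare {D2, D4, D5}: transport cost 291 + fixed 15 = 306.
Compare {D2, D3, D4}: transport cost 291 + fixed 16 = 307.
All other subsets cost ≥ 303. Minimum total cost: 301.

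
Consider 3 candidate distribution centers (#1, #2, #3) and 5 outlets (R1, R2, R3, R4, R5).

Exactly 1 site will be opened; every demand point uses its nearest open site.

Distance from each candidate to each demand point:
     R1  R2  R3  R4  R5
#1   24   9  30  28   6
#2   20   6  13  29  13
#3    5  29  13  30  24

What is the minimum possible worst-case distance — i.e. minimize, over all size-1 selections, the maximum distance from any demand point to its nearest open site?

Open {#2}.
  Farthest demand point is R4 at distance 29 (to #2); all others are ≤ 29.
With {#1} the worst case is 30.
With {#3} the worst case is 30.
No size-1 selection achieves below 29.

29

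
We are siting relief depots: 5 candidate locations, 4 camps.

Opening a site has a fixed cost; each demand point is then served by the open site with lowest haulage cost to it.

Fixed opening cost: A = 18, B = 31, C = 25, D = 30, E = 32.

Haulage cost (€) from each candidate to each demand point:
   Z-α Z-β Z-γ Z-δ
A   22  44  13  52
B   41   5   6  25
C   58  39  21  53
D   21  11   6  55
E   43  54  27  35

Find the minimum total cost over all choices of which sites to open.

107

Open {A, B}: assign each demand point to its cheapest open site.
  Z-α→A 22, Z-β→B 5, Z-γ→B 6, Z-δ→B 25
  haulage cost 58, fixed 49 → total 107.
Compare {B}: haulage cost 77 + fixed 31 = 108.
Compare {B, D}: haulage cost 57 + fixed 61 = 118.
Compare {D}: haulage cost 93 + fixed 30 = 123.
All other subsets cost ≥ 108. Minimum total cost: 107.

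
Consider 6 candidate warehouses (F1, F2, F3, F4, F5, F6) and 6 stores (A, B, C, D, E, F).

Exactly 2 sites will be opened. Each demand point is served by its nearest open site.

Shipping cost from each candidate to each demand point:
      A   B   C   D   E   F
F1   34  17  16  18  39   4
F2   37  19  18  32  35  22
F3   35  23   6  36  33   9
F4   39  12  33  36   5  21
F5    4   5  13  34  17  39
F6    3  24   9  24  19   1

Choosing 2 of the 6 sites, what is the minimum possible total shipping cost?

Open {F4, F6}.
  A→F6 3, B→F4 12, C→F6 9, D→F6 24, E→F4 5, F→F6 1  ⇒ total 54.
Compare {F5, F6}: total 59.
Compare {F1, F5}: total 61.
No size-2 selection does better; minimum is 54.

54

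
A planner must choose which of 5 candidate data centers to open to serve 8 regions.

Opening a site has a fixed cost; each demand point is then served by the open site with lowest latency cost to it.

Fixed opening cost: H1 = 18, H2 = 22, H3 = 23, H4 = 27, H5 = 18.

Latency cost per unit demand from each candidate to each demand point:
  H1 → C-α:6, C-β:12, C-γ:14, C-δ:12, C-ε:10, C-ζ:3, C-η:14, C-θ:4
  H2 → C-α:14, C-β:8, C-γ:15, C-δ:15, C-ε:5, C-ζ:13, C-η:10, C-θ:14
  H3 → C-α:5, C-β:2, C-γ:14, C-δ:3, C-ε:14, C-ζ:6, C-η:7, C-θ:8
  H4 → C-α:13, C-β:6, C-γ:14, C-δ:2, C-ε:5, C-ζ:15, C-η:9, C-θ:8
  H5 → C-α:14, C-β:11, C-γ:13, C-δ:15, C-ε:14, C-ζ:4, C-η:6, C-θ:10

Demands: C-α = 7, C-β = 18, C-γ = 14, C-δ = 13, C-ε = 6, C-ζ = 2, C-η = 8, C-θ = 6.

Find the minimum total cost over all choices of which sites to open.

473

Open {H1, H3, H4, H5}: assign each demand point to its cheapest open site.
  C-α→H3 7×5=35, C-β→H3 18×2=36, C-γ→H5 14×13=182, C-δ→H4 13×2=26, C-ε→H4 6×5=30, C-ζ→H1 2×3=6, C-η→H5 8×6=48, C-θ→H1 6×4=24
  latency cost 387, fixed 86 → total 473.
Compare {H1, H3, H4}: latency cost 409 + fixed 68 = 477.
Compare {H3, H4, H5}: latency cost 413 + fixed 68 = 481.
Compare {H1, H2, H3, H5}: latency cost 400 + fixed 81 = 481.
All other subsets cost ≥ 477. Minimum total cost: 473.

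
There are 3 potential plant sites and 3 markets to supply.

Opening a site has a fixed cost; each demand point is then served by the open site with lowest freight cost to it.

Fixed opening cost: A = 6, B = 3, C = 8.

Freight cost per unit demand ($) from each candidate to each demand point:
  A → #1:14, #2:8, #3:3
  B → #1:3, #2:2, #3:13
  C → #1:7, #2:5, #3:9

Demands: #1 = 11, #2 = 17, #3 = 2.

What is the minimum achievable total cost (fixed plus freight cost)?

82

Open {A, B}: assign each demand point to its cheapest open site.
  #1→B 11×3=33, #2→B 17×2=34, #3→A 2×3=6
  freight cost 73, fixed 9 → total 82.
Compare {A, B, C}: freight cost 73 + fixed 17 = 90.
Compare {B}: freight cost 93 + fixed 3 = 96.
Compare {B, C}: freight cost 85 + fixed 11 = 96.
All other subsets cost ≥ 90. Minimum total cost: 82.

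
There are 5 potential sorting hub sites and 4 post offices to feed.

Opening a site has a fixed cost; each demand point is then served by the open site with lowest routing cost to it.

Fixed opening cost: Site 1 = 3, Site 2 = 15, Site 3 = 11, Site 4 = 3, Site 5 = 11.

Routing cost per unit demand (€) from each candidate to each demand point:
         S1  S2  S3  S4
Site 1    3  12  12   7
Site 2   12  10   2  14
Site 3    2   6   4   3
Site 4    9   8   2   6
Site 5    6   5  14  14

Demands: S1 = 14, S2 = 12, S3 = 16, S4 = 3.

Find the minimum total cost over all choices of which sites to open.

Open {Site 3, Site 4, Site 5}: assign each demand point to its cheapest open site.
  S1→Site 3 14×2=28, S2→Site 5 12×5=60, S3→Site 4 16×2=32, S4→Site 3 3×3=9
  routing cost 129, fixed 25 → total 154.
Compare {Site 3, Site 4}: routing cost 141 + fixed 14 = 155.
Compare {Site 1, Site 3, Site 4, Site 5}: routing cost 129 + fixed 28 = 157.
Compare {Site 1, Site 3, Site 4}: routing cost 141 + fixed 17 = 158.
All other subsets cost ≥ 155. Minimum total cost: 154.

154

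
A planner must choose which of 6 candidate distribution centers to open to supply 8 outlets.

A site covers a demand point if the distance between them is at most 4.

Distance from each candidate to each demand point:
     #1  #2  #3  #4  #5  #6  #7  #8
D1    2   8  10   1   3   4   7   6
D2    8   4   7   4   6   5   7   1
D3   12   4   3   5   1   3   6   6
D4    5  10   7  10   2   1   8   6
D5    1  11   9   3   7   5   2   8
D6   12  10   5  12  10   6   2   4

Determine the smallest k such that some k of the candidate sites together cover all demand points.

3

Coverage sets (demand points within 4 of each site):
  D1: {#1, #4, #5, #6}
  D2: {#2, #4, #8}
  D3: {#2, #3, #5, #6}
  D4: {#5, #6}
  D5: {#1, #4, #7}
  D6: {#7, #8}
No 2 sites suffice: every size-2 union leaves at least one demand point uncovered.
But {D1, D3, D6} covers everything, so the minimum is 3.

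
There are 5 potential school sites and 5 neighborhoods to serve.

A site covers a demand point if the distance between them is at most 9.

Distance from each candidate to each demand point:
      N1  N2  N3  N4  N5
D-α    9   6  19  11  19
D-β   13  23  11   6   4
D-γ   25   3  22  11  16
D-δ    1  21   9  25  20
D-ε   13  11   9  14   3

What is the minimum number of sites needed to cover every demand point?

Coverage sets (demand points within 9 of each site):
  D-α: {N1, N2}
  D-β: {N4, N5}
  D-γ: {N2}
  D-δ: {N1, N3}
  D-ε: {N3, N5}
No 2 sites suffice: every size-2 union leaves at least one demand point uncovered.
But {D-α, D-β, D-δ} covers everything, so the minimum is 3.

3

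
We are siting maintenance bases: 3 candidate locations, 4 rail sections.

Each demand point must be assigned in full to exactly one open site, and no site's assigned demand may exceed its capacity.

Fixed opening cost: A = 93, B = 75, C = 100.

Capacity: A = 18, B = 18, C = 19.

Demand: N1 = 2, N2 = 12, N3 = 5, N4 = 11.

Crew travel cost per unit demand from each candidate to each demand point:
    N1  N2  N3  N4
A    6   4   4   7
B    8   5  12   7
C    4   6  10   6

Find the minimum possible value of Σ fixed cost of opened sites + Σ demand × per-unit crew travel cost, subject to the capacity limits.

Open {A, B}; cheapest assignment that respects the capacities:
  A (cap 18, load 17): N2, N3 — cost 12×4 + 5×4 = 68
  B (cap 18, load 13): N1, N4 — cost 2×8 + 11×7 = 93
  Shipping 161, fixed 168 → total 329.
  Any other capacity-feasible assignment to {A, B} ships for at least 161.
Compare {A, C}: its best feasible assignment gives total 335.
Compare {B, C}: its best feasible assignment gives total 359.
Every other set of open sites that can feasibly serve all demand totals ≥ 335 even under its best assignment. Minimum: 329.

329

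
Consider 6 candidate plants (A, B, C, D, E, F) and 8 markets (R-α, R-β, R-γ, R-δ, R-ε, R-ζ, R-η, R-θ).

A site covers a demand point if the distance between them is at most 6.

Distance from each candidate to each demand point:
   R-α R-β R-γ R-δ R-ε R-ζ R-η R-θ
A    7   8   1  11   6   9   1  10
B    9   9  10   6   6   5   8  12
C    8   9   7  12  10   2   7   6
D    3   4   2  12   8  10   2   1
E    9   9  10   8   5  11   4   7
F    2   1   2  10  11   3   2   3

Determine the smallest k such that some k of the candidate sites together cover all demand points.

2

Coverage sets (demand points within 6 of each site):
  A: {R-γ, R-ε, R-η}
  B: {R-δ, R-ε, R-ζ}
  C: {R-ζ, R-θ}
  D: {R-α, R-β, R-γ, R-η, R-θ}
  E: {R-ε, R-η}
  F: {R-α, R-β, R-γ, R-ζ, R-η, R-θ}
No single site covers all 8 demand points.
But {B, D} covers everything, so the minimum is 2.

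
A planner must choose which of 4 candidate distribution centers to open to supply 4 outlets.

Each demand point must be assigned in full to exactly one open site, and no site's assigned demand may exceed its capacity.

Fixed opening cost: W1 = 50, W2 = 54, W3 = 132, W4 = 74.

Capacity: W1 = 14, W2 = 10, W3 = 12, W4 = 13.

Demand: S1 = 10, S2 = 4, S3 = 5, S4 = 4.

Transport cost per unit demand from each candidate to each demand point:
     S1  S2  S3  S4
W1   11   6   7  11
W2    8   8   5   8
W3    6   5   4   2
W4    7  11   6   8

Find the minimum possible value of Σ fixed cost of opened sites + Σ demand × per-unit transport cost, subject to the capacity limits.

Open {W1, W2}; cheapest assignment that respects the capacities:
  W1 (cap 14, load 13): S2, S3, S4 — cost 4×6 + 5×7 + 4×11 = 103
  W2 (cap 10, load 10): S1 — cost 10×8 = 80
  Shipping 183, fixed 104 → total 287.
  Any other capacity-feasible assignment to {W1, W2} ships for at least 183.
Compare {W1, W4}: its best feasible assignment gives total 297.
Compare {W2, W4}: its best feasible assignment gives total 314.
Every other set of open sites that can feasibly serve all demand totals ≥ 297 even under its best assignment. Minimum: 287.

287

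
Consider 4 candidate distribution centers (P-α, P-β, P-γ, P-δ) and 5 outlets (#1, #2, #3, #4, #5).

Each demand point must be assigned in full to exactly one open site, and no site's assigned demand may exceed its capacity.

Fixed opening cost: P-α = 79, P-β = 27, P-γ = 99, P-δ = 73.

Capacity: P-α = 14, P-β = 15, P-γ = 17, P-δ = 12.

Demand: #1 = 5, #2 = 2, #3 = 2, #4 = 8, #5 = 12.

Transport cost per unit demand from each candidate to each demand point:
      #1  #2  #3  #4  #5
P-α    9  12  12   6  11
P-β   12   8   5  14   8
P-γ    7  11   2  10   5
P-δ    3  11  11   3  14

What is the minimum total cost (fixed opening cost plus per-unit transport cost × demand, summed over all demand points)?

335

Open {P-γ, P-δ}; cheapest assignment that respects the capacities:
  P-γ (cap 17, load 17): #1, #5 — cost 5×7 + 12×5 = 95
  P-δ (cap 12, load 12): #2, #3, #4 — cost 2×11 + 2×11 + 8×3 = 68
  Shipping 163, fixed 172 → total 335.
  Any other capacity-feasible assignment to {P-γ, P-δ} ships for at least 163.
Compare {P-β, P-γ, P-δ}: its best feasible assignment gives total 344.
Compare {P-α, P-γ}: its best feasible assignment gives total 357.
Every other set of open sites that can feasibly serve all demand totals ≥ 344 even under its best assignment. Minimum: 335.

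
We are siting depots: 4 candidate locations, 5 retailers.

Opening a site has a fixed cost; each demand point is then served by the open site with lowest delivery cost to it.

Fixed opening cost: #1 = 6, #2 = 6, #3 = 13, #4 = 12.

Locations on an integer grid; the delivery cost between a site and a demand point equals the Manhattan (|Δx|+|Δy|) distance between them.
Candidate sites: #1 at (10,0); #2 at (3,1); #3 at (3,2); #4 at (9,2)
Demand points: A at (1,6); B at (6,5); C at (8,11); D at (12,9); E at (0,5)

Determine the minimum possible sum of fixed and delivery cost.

Open {#1, #2}: assign each demand point to its cheapest open site.
  A→#2 7, B→#2 7, C→#1 13, D→#1 11, E→#2 7
  delivery cost 45, fixed 12 → total 57.
Compare {#2, #4}: delivery cost 40 + fixed 18 = 58.
Compare {#2}: delivery cost 53 + fixed 6 = 59.
Compare {#3}: delivery cost 48 + fixed 13 = 61.
All other subsets cost ≥ 58. Minimum total cost: 57.

57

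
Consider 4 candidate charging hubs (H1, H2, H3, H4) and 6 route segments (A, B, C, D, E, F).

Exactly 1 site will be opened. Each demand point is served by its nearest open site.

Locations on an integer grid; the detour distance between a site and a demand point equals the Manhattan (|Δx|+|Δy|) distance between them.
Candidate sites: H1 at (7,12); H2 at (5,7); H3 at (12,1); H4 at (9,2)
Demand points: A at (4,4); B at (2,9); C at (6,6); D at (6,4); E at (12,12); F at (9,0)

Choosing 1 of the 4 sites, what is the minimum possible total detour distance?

38

Open {H2}.
  A→H2 4, B→H2 5, C→H2 2, D→H2 4, E→H2 12, F→H2 11  ⇒ total 38.
Compare {H4}: total 48.
Compare {H1}: total 54.
No size-1 selection does better; minimum is 38.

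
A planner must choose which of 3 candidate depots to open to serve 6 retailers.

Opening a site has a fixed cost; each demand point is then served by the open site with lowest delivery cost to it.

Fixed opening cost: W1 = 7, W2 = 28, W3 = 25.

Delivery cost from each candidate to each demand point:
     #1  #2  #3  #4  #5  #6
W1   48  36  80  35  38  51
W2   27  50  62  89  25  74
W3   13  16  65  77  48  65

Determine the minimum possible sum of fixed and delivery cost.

Open {W1, W3}: assign each demand point to its cheapest open site.
  #1→W3 13, #2→W3 16, #3→W3 65, #4→W1 35, #5→W1 38, #6→W1 51
  delivery cost 218, fixed 32 → total 250.
Compare {W1, W2, W3}: delivery cost 202 + fixed 60 = 262.
Compare {W1, W2}: delivery cost 236 + fixed 35 = 271.
Compare {W1}: delivery cost 288 + fixed 7 = 295.
All other subsets cost ≥ 262. Minimum total cost: 250.

250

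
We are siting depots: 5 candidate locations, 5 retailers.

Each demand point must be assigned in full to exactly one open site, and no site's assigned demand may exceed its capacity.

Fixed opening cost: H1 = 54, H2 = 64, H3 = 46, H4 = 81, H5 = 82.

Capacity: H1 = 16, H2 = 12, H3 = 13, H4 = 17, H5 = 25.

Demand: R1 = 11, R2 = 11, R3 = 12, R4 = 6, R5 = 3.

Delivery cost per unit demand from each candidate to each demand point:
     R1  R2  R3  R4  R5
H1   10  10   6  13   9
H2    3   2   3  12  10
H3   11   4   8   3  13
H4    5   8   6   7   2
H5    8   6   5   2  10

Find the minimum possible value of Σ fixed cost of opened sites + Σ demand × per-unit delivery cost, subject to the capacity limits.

Open {H2, H3, H5}; cheapest assignment that respects the capacities:
  H2 (cap 12, load 11): R1 — cost 11×3 = 33
  H3 (cap 13, load 11): R2 — cost 11×4 = 44
  H5 (cap 25, load 21): R3, R4, R5 — cost 12×5 + 6×2 + 3×10 = 102
  Shipping 179, fixed 192 → total 371.
  Any other capacity-feasible assignment to {H2, H3, H5} ships for at least 179.
Compare {H2, H4, H5}: its best feasible assignment gives total 382.
Compare {H3, H4, H5}: its best feasible assignment gives total 386.
Every other set of open sites that can feasibly serve all demand totals ≥ 382 even under its best assignment. Minimum: 371.

371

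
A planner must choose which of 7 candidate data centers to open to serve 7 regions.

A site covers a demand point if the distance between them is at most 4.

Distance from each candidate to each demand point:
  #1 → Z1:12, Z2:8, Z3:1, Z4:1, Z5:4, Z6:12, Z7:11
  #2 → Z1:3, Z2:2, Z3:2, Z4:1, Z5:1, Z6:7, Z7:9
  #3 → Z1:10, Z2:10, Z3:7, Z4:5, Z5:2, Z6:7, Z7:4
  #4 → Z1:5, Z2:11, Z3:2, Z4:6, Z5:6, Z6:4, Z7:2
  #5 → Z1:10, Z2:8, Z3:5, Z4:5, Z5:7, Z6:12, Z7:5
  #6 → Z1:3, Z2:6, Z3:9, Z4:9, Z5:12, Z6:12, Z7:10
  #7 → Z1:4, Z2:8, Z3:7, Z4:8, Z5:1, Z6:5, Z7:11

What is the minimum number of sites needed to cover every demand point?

2

Coverage sets (demand points within 4 of each site):
  #1: {Z3, Z4, Z5}
  #2: {Z1, Z2, Z3, Z4, Z5}
  #3: {Z5, Z7}
  #4: {Z3, Z6, Z7}
  #5: {}
  #6: {Z1}
  #7: {Z1, Z5}
No single site covers all 7 demand points.
But {#2, #4} covers everything, so the minimum is 2.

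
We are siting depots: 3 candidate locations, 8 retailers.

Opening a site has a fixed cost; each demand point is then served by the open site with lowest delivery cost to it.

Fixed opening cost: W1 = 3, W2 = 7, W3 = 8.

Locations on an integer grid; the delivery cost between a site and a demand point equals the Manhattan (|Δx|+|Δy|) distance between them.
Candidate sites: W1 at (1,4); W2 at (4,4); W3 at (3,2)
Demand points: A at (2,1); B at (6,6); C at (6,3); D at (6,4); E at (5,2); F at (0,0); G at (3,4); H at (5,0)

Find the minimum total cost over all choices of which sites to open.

37

Open {W1, W2}: assign each demand point to its cheapest open site.
  A→W1 4, B→W2 4, C→W2 3, D→W2 2, E→W2 3, F→W1 5, G→W2 1, H→W2 5
  delivery cost 27, fixed 10 → total 37.
Compare {W2}: delivery cost 31 + fixed 7 = 38.
Compare {W2, W3}: delivery cost 23 + fixed 15 = 38.
Compare {W3}: delivery cost 31 + fixed 8 = 39.
All other subsets cost ≥ 38. Minimum total cost: 37.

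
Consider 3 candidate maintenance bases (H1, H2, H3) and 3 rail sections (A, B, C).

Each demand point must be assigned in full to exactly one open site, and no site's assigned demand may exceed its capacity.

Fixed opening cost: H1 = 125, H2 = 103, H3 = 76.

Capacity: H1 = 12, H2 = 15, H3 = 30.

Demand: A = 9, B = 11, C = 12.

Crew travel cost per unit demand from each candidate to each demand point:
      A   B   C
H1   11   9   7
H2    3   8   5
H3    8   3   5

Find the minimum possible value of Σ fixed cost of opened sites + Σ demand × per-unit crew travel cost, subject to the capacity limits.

299

Open {H2, H3}; cheapest assignment that respects the capacities:
  H2 (cap 15, load 9): A — cost 9×3 = 27
  H3 (cap 30, load 23): B, C — cost 11×3 + 12×5 = 93
  Shipping 120, fixed 179 → total 299.
  Any other capacity-feasible assignment to {H2, H3} ships for at least 120.
Compare {H1, H3}: its best feasible assignment gives total 390.
Compare {H1, H2, H3}: its best feasible assignment gives total 424.
Every other set of open sites that can feasibly serve all demand totals ≥ 390 even under its best assignment. Minimum: 299.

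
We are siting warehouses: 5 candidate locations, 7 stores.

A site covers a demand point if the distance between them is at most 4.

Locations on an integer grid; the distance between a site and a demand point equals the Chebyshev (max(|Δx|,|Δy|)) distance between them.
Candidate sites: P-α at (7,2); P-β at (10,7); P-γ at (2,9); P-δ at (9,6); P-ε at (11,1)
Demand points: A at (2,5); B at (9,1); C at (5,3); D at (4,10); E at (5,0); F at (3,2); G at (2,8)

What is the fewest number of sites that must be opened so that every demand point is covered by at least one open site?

2

Coverage sets (demand points within 4 of each site):
  P-α: {B, C, E, F}
  P-β: {}
  P-γ: {A, D, G}
  P-δ: {C}
  P-ε: {B}
No single site covers all 7 demand points.
But {P-α, P-γ} covers everything, so the minimum is 2.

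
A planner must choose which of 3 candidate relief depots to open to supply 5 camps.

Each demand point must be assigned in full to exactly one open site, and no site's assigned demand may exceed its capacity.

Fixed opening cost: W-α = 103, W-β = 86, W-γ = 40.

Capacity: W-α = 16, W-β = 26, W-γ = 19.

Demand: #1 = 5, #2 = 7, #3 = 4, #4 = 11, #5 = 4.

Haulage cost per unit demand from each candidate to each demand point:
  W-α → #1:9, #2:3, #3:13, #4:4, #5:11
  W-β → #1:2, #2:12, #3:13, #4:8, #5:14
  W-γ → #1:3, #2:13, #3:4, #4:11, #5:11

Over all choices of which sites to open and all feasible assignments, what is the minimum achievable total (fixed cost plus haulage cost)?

353

Open {W-α, W-γ}; cheapest assignment that respects the capacities:
  W-α (cap 16, load 15): #4, #5 — cost 11×4 + 4×11 = 88
  W-γ (cap 19, load 16): #1, #2, #3 — cost 5×3 + 7×13 + 4×4 = 122
  Shipping 210, fixed 143 → total 353.
  Any other capacity-feasible assignment to {W-α, W-γ} ships for at least 210.
Compare {W-β, W-γ}: its best feasible assignment gives total 368.
Compare {W-α, W-β}: its best feasible assignment gives total 404.
Every other set of open sites that can feasibly serve all demand totals ≥ 368 even under its best assignment. Minimum: 353.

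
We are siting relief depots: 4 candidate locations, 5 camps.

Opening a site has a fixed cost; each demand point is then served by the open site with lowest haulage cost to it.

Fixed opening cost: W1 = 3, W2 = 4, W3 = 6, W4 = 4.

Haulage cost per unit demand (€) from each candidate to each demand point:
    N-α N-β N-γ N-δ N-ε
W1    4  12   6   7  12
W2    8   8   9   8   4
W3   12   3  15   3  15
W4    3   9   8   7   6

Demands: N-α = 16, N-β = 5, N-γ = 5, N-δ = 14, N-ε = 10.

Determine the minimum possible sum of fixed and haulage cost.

192

Open {W1, W2, W3, W4}: assign each demand point to its cheapest open site.
  N-α→W4 16×3=48, N-β→W3 5×3=15, N-γ→W1 5×6=30, N-δ→W3 14×3=42, N-ε→W2 10×4=40
  haulage cost 175, fixed 17 → total 192.
Compare {W2, W3, W4}: haulage cost 185 + fixed 14 = 199.
Compare {W1, W2, W3}: haulage cost 191 + fixed 13 = 204.
Compare {W1, W3, W4}: haulage cost 195 + fixed 13 = 208.
All other subsets cost ≥ 199. Minimum total cost: 192.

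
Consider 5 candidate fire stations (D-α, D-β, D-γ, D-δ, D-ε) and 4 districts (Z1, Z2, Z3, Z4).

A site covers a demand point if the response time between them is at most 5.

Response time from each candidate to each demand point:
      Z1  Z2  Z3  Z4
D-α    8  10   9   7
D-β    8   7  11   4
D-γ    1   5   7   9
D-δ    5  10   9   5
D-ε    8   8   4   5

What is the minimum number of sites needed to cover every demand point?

2

Coverage sets (demand points within 5 of each site):
  D-α: {}
  D-β: {Z4}
  D-γ: {Z1, Z2}
  D-δ: {Z1, Z4}
  D-ε: {Z3, Z4}
No single site covers all 4 demand points.
But {D-γ, D-ε} covers everything, so the minimum is 2.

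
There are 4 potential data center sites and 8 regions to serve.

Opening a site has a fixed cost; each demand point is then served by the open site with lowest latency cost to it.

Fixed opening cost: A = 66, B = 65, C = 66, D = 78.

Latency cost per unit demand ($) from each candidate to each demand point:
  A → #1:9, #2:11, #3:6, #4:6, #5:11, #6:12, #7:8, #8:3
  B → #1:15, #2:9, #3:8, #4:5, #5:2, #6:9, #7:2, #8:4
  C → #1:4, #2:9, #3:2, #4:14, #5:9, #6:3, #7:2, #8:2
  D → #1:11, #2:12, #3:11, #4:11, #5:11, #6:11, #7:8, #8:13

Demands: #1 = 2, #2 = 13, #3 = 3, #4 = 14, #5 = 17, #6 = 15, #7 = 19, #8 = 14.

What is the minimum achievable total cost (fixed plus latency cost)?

477

Open {B, C}: assign each demand point to its cheapest open site.
  #1→C 2×4=8, #2→B 13×9=117, #3→C 3×2=6, #4→B 14×5=70, #5→B 17×2=34, #6→C 15×3=45, #7→B 19×2=38, #8→C 14×2=28
  latency cost 346, fixed 131 → total 477.
Compare {A, B, C}: latency cost 346 + fixed 197 = 543.
Compare {B, C, D}: latency cost 346 + fixed 209 = 555.
Compare {B}: latency cost 504 + fixed 65 = 569.
All other subsets cost ≥ 543. Minimum total cost: 477.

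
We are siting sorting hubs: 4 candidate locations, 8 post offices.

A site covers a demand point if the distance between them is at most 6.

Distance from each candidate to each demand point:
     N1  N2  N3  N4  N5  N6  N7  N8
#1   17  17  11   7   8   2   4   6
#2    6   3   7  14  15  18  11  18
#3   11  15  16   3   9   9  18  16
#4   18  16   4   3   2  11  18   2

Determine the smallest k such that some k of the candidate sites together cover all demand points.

Coverage sets (demand points within 6 of each site):
  #1: {N6, N7, N8}
  #2: {N1, N2}
  #3: {N4}
  #4: {N3, N4, N5, N8}
No 2 sites suffice: every size-2 union leaves at least one demand point uncovered.
But {#1, #2, #4} covers everything, so the minimum is 3.

3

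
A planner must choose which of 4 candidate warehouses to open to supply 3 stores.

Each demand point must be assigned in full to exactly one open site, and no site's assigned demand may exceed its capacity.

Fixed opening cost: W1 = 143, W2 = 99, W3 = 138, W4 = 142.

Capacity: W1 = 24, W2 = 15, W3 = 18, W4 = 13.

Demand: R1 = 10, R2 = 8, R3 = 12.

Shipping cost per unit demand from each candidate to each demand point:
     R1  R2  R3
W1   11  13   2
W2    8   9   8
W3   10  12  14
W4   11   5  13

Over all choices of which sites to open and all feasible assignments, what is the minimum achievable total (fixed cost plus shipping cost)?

Open {W1, W2}; cheapest assignment that respects the capacities:
  W1 (cap 24, load 22): R1, R3 — cost 10×11 + 12×2 = 134
  W2 (cap 15, load 8): R2 — cost 8×9 = 72
  Shipping 206, fixed 242 → total 448.
  Any other capacity-feasible assignment to {W1, W2} ships for at least 206.
Compare {W1, W4}: its best feasible assignment gives total 459.
Compare {W1, W3}: its best feasible assignment gives total 501.
Every other set of open sites that can feasibly serve all demand totals ≥ 459 even under its best assignment. Minimum: 448.

448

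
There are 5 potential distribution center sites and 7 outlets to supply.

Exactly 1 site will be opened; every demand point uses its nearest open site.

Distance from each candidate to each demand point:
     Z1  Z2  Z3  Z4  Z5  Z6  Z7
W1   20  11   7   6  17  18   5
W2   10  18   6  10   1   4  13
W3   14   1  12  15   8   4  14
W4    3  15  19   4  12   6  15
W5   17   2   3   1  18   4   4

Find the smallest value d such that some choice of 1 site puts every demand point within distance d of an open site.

Open {W3}.
  Farthest demand point is Z4 at distance 15 (to W3); all others are ≤ 15.
With {W2} the worst case is 18.
With {W5} the worst case is 18.
No size-1 selection achieves below 15.

15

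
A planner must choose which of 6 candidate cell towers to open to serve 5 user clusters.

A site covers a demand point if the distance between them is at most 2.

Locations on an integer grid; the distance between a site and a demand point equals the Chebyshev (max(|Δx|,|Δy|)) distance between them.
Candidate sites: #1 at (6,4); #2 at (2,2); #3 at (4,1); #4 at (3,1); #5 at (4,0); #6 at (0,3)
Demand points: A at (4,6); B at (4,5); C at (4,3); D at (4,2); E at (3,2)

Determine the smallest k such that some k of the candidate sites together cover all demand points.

2

Coverage sets (demand points within 2 of each site):
  #1: {A, B, C, D}
  #2: {C, D, E}
  #3: {C, D, E}
  #4: {C, D, E}
  #5: {D, E}
  #6: {}
No single site covers all 5 demand points.
But {#1, #2} covers everything, so the minimum is 2.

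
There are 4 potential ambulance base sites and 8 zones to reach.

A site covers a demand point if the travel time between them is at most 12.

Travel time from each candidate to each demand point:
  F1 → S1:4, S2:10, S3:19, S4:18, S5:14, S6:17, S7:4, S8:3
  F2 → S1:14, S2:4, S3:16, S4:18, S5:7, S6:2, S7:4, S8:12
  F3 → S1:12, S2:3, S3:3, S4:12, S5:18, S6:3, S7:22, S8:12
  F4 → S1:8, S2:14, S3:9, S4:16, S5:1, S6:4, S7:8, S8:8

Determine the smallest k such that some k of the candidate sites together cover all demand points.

2

Coverage sets (demand points within 12 of each site):
  F1: {S1, S2, S7, S8}
  F2: {S2, S5, S6, S7, S8}
  F3: {S1, S2, S3, S4, S6, S8}
  F4: {S1, S3, S5, S6, S7, S8}
No single site covers all 8 demand points.
But {F2, F3} covers everything, so the minimum is 2.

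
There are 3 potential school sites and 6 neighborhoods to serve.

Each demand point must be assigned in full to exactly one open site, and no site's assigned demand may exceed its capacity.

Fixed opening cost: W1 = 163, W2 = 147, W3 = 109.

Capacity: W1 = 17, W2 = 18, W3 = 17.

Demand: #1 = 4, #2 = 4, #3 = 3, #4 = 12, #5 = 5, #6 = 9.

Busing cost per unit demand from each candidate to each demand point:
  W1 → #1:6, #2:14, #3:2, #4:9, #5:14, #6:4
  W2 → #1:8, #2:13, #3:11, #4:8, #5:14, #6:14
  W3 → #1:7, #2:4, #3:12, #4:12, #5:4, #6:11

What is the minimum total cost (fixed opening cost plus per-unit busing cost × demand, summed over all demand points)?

617

Open {W1, W2, W3}; cheapest assignment that respects the capacities:
  W1 (cap 17, load 16): #1, #3, #6 — cost 4×6 + 3×2 + 9×4 = 66
  W2 (cap 18, load 12): #4 — cost 12×8 = 96
  W3 (cap 17, load 9): #2, #5 — cost 4×4 + 5×4 = 36
  Shipping 198, fixed 419 → total 617.
  Any other capacity-feasible assignment to {W1, W2, W3} ships for at least 198.
Total demand is 37 and no other set of sites has combined capacity ≥ 37, so {W1, W2, W3} is the only feasible choice of open sites. Minimum: 617.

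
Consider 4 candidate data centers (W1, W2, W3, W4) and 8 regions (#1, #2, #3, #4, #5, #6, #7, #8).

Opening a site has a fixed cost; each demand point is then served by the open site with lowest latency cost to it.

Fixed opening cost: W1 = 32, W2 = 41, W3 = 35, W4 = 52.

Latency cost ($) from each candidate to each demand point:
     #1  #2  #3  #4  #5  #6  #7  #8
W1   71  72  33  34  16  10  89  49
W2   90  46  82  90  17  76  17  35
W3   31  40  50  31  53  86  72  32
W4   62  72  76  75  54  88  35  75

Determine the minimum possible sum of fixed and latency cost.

Open {W1, W2, W3}: assign each demand point to its cheapest open site.
  #1→W3 31, #2→W3 40, #3→W1 33, #4→W3 31, #5→W1 16, #6→W1 10, #7→W2 17, #8→W3 32
  latency cost 210, fixed 108 → total 318.
Compare {W1, W3}: latency cost 265 + fixed 67 = 332.
Compare {W1, W2}: latency cost 262 + fixed 73 = 335.
Compare {W1, W3, W4}: latency cost 228 + fixed 119 = 347.
All other subsets cost ≥ 332. Minimum total cost: 318.

318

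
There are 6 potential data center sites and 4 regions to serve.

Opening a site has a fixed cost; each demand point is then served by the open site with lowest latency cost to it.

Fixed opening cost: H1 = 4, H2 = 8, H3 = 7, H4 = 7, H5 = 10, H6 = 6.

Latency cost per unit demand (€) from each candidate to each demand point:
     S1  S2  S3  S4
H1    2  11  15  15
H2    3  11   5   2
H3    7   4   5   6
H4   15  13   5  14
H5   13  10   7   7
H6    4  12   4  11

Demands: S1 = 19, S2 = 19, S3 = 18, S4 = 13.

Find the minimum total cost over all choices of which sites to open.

237

Open {H1, H2, H3, H6}: assign each demand point to its cheapest open site.
  S1→H1 19×2=38, S2→H3 19×4=76, S3→H6 18×4=72, S4→H2 13×2=26
  latency cost 212, fixed 25 → total 237.
Compare {H1, H2, H3, H4, H6}: latency cost 212 + fixed 32 = 244.
Compare {H1, H2, H3, H5, H6}: latency cost 212 + fixed 35 = 247.
Compare {H1, H2, H3}: latency cost 230 + fixed 19 = 249.
All other subsets cost ≥ 244. Minimum total cost: 237.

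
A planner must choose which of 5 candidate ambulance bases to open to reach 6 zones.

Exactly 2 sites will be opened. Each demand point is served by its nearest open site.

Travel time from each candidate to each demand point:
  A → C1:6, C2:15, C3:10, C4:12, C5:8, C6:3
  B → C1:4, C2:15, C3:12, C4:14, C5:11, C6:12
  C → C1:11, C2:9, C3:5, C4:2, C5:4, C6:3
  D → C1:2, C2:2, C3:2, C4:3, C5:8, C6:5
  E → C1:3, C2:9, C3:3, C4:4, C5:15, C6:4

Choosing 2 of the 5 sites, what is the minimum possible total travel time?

Open {C, D}.
  C1→D 2, C2→D 2, C3→D 2, C4→C 2, C5→C 4, C6→C 3  ⇒ total 15.
Compare {A, D}: total 20.
Compare {D, E}: total 21.
No size-2 selection does better; minimum is 15.

15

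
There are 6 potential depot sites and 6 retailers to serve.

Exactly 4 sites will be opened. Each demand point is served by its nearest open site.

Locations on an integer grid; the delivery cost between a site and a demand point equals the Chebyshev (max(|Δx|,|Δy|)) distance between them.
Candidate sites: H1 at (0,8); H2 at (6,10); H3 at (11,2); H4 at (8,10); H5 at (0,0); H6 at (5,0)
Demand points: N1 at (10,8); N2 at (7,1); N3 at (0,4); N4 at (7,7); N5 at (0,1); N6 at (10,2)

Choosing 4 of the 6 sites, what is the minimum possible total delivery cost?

Open {H3, H4, H5, H6}.
  N1→H4 2, N2→H6 2, N3→H5 4, N4→H4 3, N5→H5 1, N6→H3 1  ⇒ total 13.
Compare {H1, H3, H4, H5}: total 15.
Compare {H2, H3, H4, H5}: total 15.
No size-4 selection does better; minimum is 13.

13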